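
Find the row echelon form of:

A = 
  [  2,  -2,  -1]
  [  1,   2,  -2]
Row operations:
R2 → R2 - (1/2)·R1

Resulting echelon form:
REF = 
  [   2,   -2,   -1]
  [   0,    3, -3/2]

Rank = 2 (number of non-zero pivot rows).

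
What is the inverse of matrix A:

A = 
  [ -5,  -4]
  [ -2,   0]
det(A) = (-5)(0) - (-4)(-2) = -8
For a 2×2 matrix, A⁻¹ = (1/det(A)) · [[d, -b], [-c, a]]
    = (-1/8) · [[0, 4], [2, -5]]

A⁻¹ = 
  [   0, -1/2]
  [-1/4,  5/8]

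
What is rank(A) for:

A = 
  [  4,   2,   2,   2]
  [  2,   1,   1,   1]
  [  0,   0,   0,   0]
rank(A) = 1

Row reduce:
R2 → R2 - (1/2)·R1
REF = 
  [  4,   2,   2,   2]
  [  0,   0,   0,   0]
  [  0,   0,   0,   0]
Pivot columns: 1 → 1 pivot.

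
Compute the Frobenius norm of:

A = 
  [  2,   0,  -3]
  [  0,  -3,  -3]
||A||_F = 5.568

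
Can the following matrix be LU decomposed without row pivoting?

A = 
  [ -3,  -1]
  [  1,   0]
Yes.
A[1,1] = -3 ≠ 0, so Gaussian elimination proceeds without a row swap: multiplier ℓ₂₁ = (1)/(-3) = -1/3, and U[2,2] = 0 - (-1/3)(-1) = -1/3.
L = 
  [   1,    0]
  [-1/3,    1]
U = 
  [  -3,   -1]
  [   0, -1/3]
Check row 2 of LU: [(-1/3)(-3), (-1/3)(-1) + (-1/3)] = [1, 0] = row 2 of A ✓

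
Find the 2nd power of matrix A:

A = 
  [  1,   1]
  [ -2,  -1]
A² = A·A:
A²[1,1] = (1)(1) + (1)(-2) = -1
A²[1,2] = (1)(1) + (1)(-1) = 0
A²[2,1] = (-2)(1) + (-1)(-2) = 0
A²[2,2] = (-2)(1) + (-1)(-1) = -1
A² = 
  [ -1,   0]
  [  0,  -1]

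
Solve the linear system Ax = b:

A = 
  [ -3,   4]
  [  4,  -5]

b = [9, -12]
Row reduce the augmented matrix [A|b]:
R2 → R2 + (4/3)·R1
REF = 
  [ -3,   4,   9]
  [  0, 1/3,   0]

Back-substitution:
x₂ = 0 / (1/3) = 0
x₁ = (9 - (4)(0)) / (-3) = -3

x = [-3, 0]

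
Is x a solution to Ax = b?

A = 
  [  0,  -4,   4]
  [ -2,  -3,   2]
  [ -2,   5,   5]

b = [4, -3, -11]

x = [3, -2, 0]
No

Ax = [8, 0, -16] ≠ b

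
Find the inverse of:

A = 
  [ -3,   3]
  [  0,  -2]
det(A) = (-3)(-2) - (3)(0) = 6
For a 2×2 matrix, A⁻¹ = (1/det(A)) · [[d, -b], [-c, a]]
    = (1/6) · [[-2, -3], [0, -3]]

A⁻¹ = 
  [-1/3, -1/2]
  [   0, -1/2]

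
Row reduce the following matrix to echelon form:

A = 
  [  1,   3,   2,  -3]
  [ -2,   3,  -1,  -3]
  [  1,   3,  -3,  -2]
Row operations:
R2 → R2 + (2)·R1
R3 → R3 - (1)·R1

Resulting echelon form:
REF = 
  [  1,   3,   2,  -3]
  [  0,   9,   3,  -9]
  [  0,   0,  -5,   1]

Rank = 3 (number of non-zero pivot rows).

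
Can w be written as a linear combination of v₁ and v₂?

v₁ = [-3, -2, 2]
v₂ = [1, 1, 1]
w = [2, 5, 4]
No

Form the augmented matrix and row-reduce:
[v₁|v₂|w] = 
  [ -3,   1,   2]
  [ -2,   1,   5]
  [  2,   1,   4]
R2 → R2 - (2/3)·R1
R3 → R3 + (2/3)·R1
R3 → R3 - (5)·R2
REF = 
  [  -3,    1,    2]
  [   0,  1/3, 11/3]
  [   0,    0,  -13]

Row 3 reads [0 0 | -13], i.e. 0 = -13, so the system is inconsistent and w ∉ span{v₁, v₂}.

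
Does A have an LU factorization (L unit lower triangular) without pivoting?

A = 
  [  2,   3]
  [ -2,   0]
Yes.
A[1,1] = 2 ≠ 0, so Gaussian elimination proceeds without a row swap: multiplier ℓ₂₁ = (-2)/(2) = -1, and U[2,2] = 0 - (-1)(3) = 3.
L = 
  [  1,   0]
  [ -1,   1]
U = 
  [  2,   3]
  [  0,   3]
Check row 2 of LU: [(-1)(2), (-1)(3) + 3] = [-2, 0] = row 2 of A ✓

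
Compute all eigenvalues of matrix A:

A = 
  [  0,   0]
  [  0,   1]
tr(A) = 1, det(A) = 0
Characteristic polynomial: λ² - tr(A)λ + det(A) = λ² - λ
λ² - λ = λ(λ - 1)

λ = 1, 0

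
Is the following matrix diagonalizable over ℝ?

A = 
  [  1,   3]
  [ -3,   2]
No

tr(A) = 3, det(A) = 11
Characteristic polynomial: λ² - tr(A)λ + det(A) = λ² - 3λ + 11
λ² - 3λ + 11 = 0  ⇒  λ = (3 ± √((-3)² - 4·(11)))/2 = (3 ± √(-35))/2
  = (3 + i√35)/2,  (3 - i√35)/2
Eigenvalues: (3 + i√35)/2, (3 - i√35)/2  (≈ 1.5 + 2.958i, 1.5 - 2.958i)
Has complex eigenvalues (not diagonalizable over ℝ).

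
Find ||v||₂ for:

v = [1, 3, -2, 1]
3.873

||v||₂ = √((1)² + (3)² + (-2)² + (1)²) = √15 = 3.873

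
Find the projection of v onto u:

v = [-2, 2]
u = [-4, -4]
v·u = (-2)(-4) + (2)(-4) = 0
u·u = (-4)² + (-4)² = 32
proj_u(v) = (v·u / u·u) × u = (0/32) × u = (0) × u

proj_u(v) = [0, 0]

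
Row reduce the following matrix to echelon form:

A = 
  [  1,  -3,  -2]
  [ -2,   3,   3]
Row operations:
R2 → R2 + (2)·R1

Resulting echelon form:
REF = 
  [  1,  -3,  -2]
  [  0,  -3,  -1]

Rank = 2 (number of non-zero pivot rows).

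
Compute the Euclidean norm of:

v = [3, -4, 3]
5.831

||v||₂ = √((3)² + (-4)² + (3)²) = √34 = 5.831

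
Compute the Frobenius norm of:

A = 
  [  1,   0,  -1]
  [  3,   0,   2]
||A||_F = 3.873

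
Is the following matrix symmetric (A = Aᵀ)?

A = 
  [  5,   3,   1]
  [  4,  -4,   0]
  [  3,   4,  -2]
No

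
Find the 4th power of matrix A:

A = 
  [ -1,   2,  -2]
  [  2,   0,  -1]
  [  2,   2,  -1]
A^4 = 
  [ 25, -14,  10]
  [-12,  22,   1]
  [ -8,  -6,  19]

A² = A·A:
A²[1,1] = (-1)(-1) + (2)(2) + (-2)(2) = 1
A²[1,2] = (-1)(2) + (2)(0) + (-2)(2) = -6
A²[1,3] = (-1)(-2) + (2)(-1) + (-2)(-1) = 2
A²[2,1] = (2)(-1) + (0)(2) + (-1)(2) = -4
A²[2,2] = (2)(2) + (0)(0) + (-1)(2) = 2
A²[2,3] = (2)(-2) + (0)(-1) + (-1)(-1) = -3
A²[3,1] = (2)(-1) + (2)(2) + (-1)(2) = 0
A²[3,2] = (2)(2) + (2)(0) + (-1)(2) = 2
A²[3,3] = (2)(-2) + (2)(-1) + (-1)(-1) = -5
A² = 
  [  1,  -6,   2]
  [ -4,   2,  -3]
  [  0,   2,  -5]

A^3 = A^2·A:
A^3[1,1] = (1)(-1) + (-6)(2) + (2)(2) = -9
A^3[1,2] = (1)(2) + (-6)(0) + (2)(2) = 6
A^3[1,3] = (1)(-2) + (-6)(-1) + (2)(-1) = 2
A^3[2,1] = (-4)(-1) + (2)(2) + (-3)(2) = 2
A^3[2,2] = (-4)(2) + (2)(0) + (-3)(2) = -14
A^3[2,3] = (-4)(-2) + (2)(-1) + (-3)(-1) = 9
A^3[3,1] = (0)(-1) + (2)(2) + (-5)(2) = -6
A^3[3,2] = (0)(2) + (2)(0) + (-5)(2) = -10
A^3[3,3] = (0)(-2) + (2)(-1) + (-5)(-1) = 3
A^3 = 
  [ -9,   6,   2]
  [  2, -14,   9]
  [ -6, -10,   3]

A^4 = A^3·A:
A^4[1,1] = (-9)(-1) + (6)(2) + (2)(2) = 25
A^4[1,2] = (-9)(2) + (6)(0) + (2)(2) = -14
A^4[1,3] = (-9)(-2) + (6)(-1) + (2)(-1) = 10
A^4[2,1] = (2)(-1) + (-14)(2) + (9)(2) = -12
A^4[2,2] = (2)(2) + (-14)(0) + (9)(2) = 22
A^4[2,3] = (2)(-2) + (-14)(-1) + (9)(-1) = 1
A^4[3,1] = (-6)(-1) + (-10)(2) + (3)(2) = -8
A^4[3,2] = (-6)(2) + (-10)(0) + (3)(2) = -6
A^4[3,3] = (-6)(-2) + (-10)(-1) + (3)(-1) = 19
A^4 = 
  [ 25, -14,  10]
  [-12,  22,   1]
  [ -8,  -6,  19]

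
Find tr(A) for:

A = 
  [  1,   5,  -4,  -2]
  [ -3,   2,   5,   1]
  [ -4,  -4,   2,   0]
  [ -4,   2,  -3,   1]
6

tr(A) = 1 + 2 + 2 + 1 = 6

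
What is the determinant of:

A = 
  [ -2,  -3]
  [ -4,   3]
For a 2×2 matrix, det = ad - bc = (-2)(3) - (-3)(-4) = -18

det(A) = -18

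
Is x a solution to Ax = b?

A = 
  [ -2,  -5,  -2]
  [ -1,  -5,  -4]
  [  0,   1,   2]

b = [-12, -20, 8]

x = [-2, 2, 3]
Yes

Ax = [-12, -20, 8] = b ✓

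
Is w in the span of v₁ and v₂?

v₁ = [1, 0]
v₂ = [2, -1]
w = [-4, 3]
Yes

Form the augmented matrix and row-reduce:
[v₁|v₂|w] = 
  [  1,   2,  -4]
  [  0,  -1,   3]
(already in echelon form — no row operations needed)

No row of the form [0 0 | nonzero], so the system is consistent. Back-substitution gives c₁ = 2, c₂ = -3: w = (2)·v₁ + (-3)·v₂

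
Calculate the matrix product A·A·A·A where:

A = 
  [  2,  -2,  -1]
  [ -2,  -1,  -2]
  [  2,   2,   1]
A^4 = 
  [ 62, -32,  -7]
  [-38,  17, -14]
  [ 26,   8,  19]

A² = A·A:
A²[1,1] = (2)(2) + (-2)(-2) + (-1)(2) = 6
A²[1,2] = (2)(-2) + (-2)(-1) + (-1)(2) = -4
A²[1,3] = (2)(-1) + (-2)(-2) + (-1)(1) = 1
A²[2,1] = (-2)(2) + (-1)(-2) + (-2)(2) = -6
A²[2,2] = (-2)(-2) + (-1)(-1) + (-2)(2) = 1
A²[2,3] = (-2)(-1) + (-1)(-2) + (-2)(1) = 2
A²[3,1] = (2)(2) + (2)(-2) + (1)(2) = 2
A²[3,2] = (2)(-2) + (2)(-1) + (1)(2) = -4
A²[3,3] = (2)(-1) + (2)(-2) + (1)(1) = -5
A² = 
  [  6,  -4,   1]
  [ -6,   1,   2]
  [  2,  -4,  -5]

A^3 = A^2·A:
A^3[1,1] = (6)(2) + (-4)(-2) + (1)(2) = 22
A^3[1,2] = (6)(-2) + (-4)(-1) + (1)(2) = -6
A^3[1,3] = (6)(-1) + (-4)(-2) + (1)(1) = 3
A^3[2,1] = (-6)(2) + (1)(-2) + (2)(2) = -10
A^3[2,2] = (-6)(-2) + (1)(-1) + (2)(2) = 15
A^3[2,3] = (-6)(-1) + (1)(-2) + (2)(1) = 6
A^3[3,1] = (2)(2) + (-4)(-2) + (-5)(2) = 2
A^3[3,2] = (2)(-2) + (-4)(-1) + (-5)(2) = -10
A^3[3,3] = (2)(-1) + (-4)(-2) + (-5)(1) = 1
A^3 = 
  [ 22,  -6,   3]
  [-10,  15,   6]
  [  2, -10,   1]

A^4 = A^3·A:
A^4[1,1] = (22)(2) + (-6)(-2) + (3)(2) = 62
A^4[1,2] = (22)(-2) + (-6)(-1) + (3)(2) = -32
A^4[1,3] = (22)(-1) + (-6)(-2) + (3)(1) = -7
A^4[2,1] = (-10)(2) + (15)(-2) + (6)(2) = -38
A^4[2,2] = (-10)(-2) + (15)(-1) + (6)(2) = 17
A^4[2,3] = (-10)(-1) + (15)(-2) + (6)(1) = -14
A^4[3,1] = (2)(2) + (-10)(-2) + (1)(2) = 26
A^4[3,2] = (2)(-2) + (-10)(-1) + (1)(2) = 8
A^4[3,3] = (2)(-1) + (-10)(-2) + (1)(1) = 19
A^4 = 
  [ 62, -32,  -7]
  [-38,  17, -14]
  [ 26,   8,  19]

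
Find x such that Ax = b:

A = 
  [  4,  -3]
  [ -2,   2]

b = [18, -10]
Row reduce the augmented matrix [A|b]:
R2 → R2 + (1/2)·R1
REF = 
  [  4,  -3,  18]
  [  0, 1/2,  -1]

Back-substitution:
x₂ = (-1) / (1/2) = -2
x₁ = (18 - (-3)(-2)) / 4 = 3

x = [3, -2]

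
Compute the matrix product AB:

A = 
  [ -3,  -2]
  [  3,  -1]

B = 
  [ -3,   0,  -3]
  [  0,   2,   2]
AB = 
  [  9,  -4,   5]
  [ -9,  -2, -11]

A is 2×2 and B is 2×3, so AB is 2×3. Each entry is (row of A)·(column of B):
AB[1,1] = (-3)(-3) + (-2)(0) = 9
AB[1,2] = (-3)(0) + (-2)(2) = -4
AB[1,3] = (-3)(-3) + (-2)(2) = 5
AB[2,1] = (3)(-3) + (-1)(0) = -9
AB[2,2] = (3)(0) + (-1)(2) = -2
AB[2,3] = (3)(-3) + (-1)(2) = -11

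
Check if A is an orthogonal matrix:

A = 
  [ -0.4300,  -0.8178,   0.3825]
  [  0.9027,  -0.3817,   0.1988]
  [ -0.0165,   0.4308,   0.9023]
Yes

AᵀA = 
  [  1,   0,   0.0001]
  [  0,   1.0001,   0]
  [  0.0001,   0,   1]
≈ I (equal to I up to the 4-dp rounding of the entries)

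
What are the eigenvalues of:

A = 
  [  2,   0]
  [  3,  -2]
tr(A) = 0, det(A) = -4
Characteristic polynomial: λ² - tr(A)λ + det(A) = λ² - 4
λ² - 4 = (λ + 2)(λ - 2)

λ = 2, -2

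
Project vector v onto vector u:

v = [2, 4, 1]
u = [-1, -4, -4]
proj_u(v) = [2/3, 8/3, 8/3]

v·u = (2)(-1) + (4)(-4) + (1)(-4) = -22
u·u = (-1)² + (-4)² + (-4)² = 33
proj_u(v) = (v·u / u·u) × u = (-22/33) × u = (-2/3) × u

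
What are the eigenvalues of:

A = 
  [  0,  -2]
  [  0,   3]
λ = 3, 0

tr(A) = 3, det(A) = 0
Characteristic polynomial: λ² - tr(A)λ + det(A) = λ² - 3λ
λ² - 3λ = λ(λ - 3)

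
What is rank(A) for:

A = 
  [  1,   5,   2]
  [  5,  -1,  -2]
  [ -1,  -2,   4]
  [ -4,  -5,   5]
rank(A) = 3

Row reduce:
R2 → R2 - (5)·R1
R3 → R3 + (1)·R1
R4 → R4 + (4)·R1
R3 → R3 + (3/26)·R2
R4 → R4 + (15/26)·R2
R4 → R4 - (79/60)·R3
REF = 
  [    1,     5,     2]
  [    0,   -26,   -12]
  [    0,     0, 60/13]
  [    0,     0,     0]
Pivot columns: 1, 2, 3 → 3 pivots.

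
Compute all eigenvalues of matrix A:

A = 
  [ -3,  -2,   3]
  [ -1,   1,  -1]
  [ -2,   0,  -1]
λ = 1, -2 + i√3, -2 - i√3  (≈ 1, -2 + 1.732i, -2 - 1.732i)

Characteristic polynomial: det(λI - A) = λ³ + 3λ² + 3λ - 7
Testing integer divisors of the constant term: p(1) = 0, so (λ - 1) is a factor:
p(λ) = (λ - 1)(λ² + 4λ + 7)
λ² + 4λ + 7 = 0  ⇒  λ = (-4 ± √((4)² - 4·(7)))/2 = (-4 ± √(-12))/2
  = -2 + i√3,  -2 - i√3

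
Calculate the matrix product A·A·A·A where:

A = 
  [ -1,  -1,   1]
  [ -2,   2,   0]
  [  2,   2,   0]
A² = A·A:
A²[1,1] = (-1)(-1) + (-1)(-2) + (1)(2) = 5
A²[1,2] = (-1)(-1) + (-1)(2) + (1)(2) = 1
A²[1,3] = (-1)(1) + (-1)(0) + (1)(0) = -1
A²[2,1] = (-2)(-1) + (2)(-2) + (0)(2) = -2
A²[2,2] = (-2)(-1) + (2)(2) + (0)(2) = 6
A²[2,3] = (-2)(1) + (2)(0) + (0)(0) = -2
A²[3,1] = (2)(-1) + (2)(-2) + (0)(2) = -6
A²[3,2] = (2)(-1) + (2)(2) + (0)(2) = 2
A²[3,3] = (2)(1) + (2)(0) + (0)(0) = 2
A² = 
  [  5,   1,  -1]
  [ -2,   6,  -2]
  [ -6,   2,   2]

A^3 = A^2·A:
A^3[1,1] = (5)(-1) + (1)(-2) + (-1)(2) = -9
A^3[1,2] = (5)(-1) + (1)(2) + (-1)(2) = -5
A^3[1,3] = (5)(1) + (1)(0) + (-1)(0) = 5
A^3[2,1] = (-2)(-1) + (6)(-2) + (-2)(2) = -14
A^3[2,2] = (-2)(-1) + (6)(2) + (-2)(2) = 10
A^3[2,3] = (-2)(1) + (6)(0) + (-2)(0) = -2
A^3[3,1] = (-6)(-1) + (2)(-2) + (2)(2) = 6
A^3[3,2] = (-6)(-1) + (2)(2) + (2)(2) = 14
A^3[3,3] = (-6)(1) + (2)(0) + (2)(0) = -6
A^3 = 
  [ -9,  -5,   5]
  [-14,  10,  -2]
  [  6,  14,  -6]

A^4 = A^3·A:
A^4[1,1] = (-9)(-1) + (-5)(-2) + (5)(2) = 29
A^4[1,2] = (-9)(-1) + (-5)(2) + (5)(2) = 9
A^4[1,3] = (-9)(1) + (-5)(0) + (5)(0) = -9
A^4[2,1] = (-14)(-1) + (10)(-2) + (-2)(2) = -10
A^4[2,2] = (-14)(-1) + (10)(2) + (-2)(2) = 30
A^4[2,3] = (-14)(1) + (10)(0) + (-2)(0) = -14
A^4[3,1] = (6)(-1) + (14)(-2) + (-6)(2) = -46
A^4[3,2] = (6)(-1) + (14)(2) + (-6)(2) = 10
A^4[3,3] = (6)(1) + (14)(0) + (-6)(0) = 6
A^4 = 
  [ 29,   9,  -9]
  [-10,  30, -14]
  [-46,  10,   6]

Therefore
A^4 = 
  [ 29,   9,  -9]
  [-10,  30, -14]
  [-46,  10,   6]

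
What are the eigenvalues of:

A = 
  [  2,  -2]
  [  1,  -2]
tr(A) = 0, det(A) = -2
Characteristic polynomial: λ² - tr(A)λ + det(A) = λ² - 2
λ² - 2 = 0  ⇒  λ = (0 ± √((0)² - 4·(-2)))/2 = (0 ± √(8))/2
  = √2,  -√2

λ = √2, -√2  (≈ 1.414, -1.414)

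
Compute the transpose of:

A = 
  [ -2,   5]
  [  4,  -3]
Aᵀ = 
  [ -2,   4]
  [  5,  -3]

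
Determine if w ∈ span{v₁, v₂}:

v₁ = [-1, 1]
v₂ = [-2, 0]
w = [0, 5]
Yes

Form the augmented matrix and row-reduce:
[v₁|v₂|w] = 
  [ -1,  -2,   0]
  [  1,   0,   5]
R2 → R2 + (1)·R1
REF = 
  [ -1,  -2,   0]
  [  0,  -2,   5]

No row of the form [0 0 | nonzero], so the system is consistent. Back-substitution gives c₁ = 5, c₂ = -5/2: w = (5)·v₁ + (-5/2)·v₂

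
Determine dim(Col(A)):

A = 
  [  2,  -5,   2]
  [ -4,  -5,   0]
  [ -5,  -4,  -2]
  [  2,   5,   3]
dim(Col(A)) = 3

Row reduce:
R2 → R2 + (2)·R1
R3 → R3 + (5/2)·R1
R4 → R4 - (1)·R1
R3 → R3 - (11/10)·R2
R4 → R4 + (2/3)·R2
R4 → R4 + (55/21)·R3
REF = 
  [   2,   -5,    2]
  [   0,  -15,    4]
  [   0,    0, -7/5]
  [   0,    0,    0]
Pivot columns: 1, 2, 3 → 3 pivots.
dim(Col(A)) = number of pivot columns = 3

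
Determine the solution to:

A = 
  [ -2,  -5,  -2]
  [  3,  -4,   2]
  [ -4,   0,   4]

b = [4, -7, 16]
Row reduce the augmented matrix [A|b]:
R2 → R2 + (3/2)·R1
R3 → R3 - (2)·R1
R3 → R3 + (20/23)·R2
REF = 
  [    -2,     -5,     -2,      4]
  [     0,  -23/2,     -1,     -1]
  [     0,      0, 164/23, 164/23]

Back-substitution:
x₃ = (164/23) / (164/23) = 1
x₂ = (-1 - (-1)(1)) / (-23/2) = 0
x₁ = (4 - (-5)(0) - (-2)(1)) / (-2) = -3

x = [-3, 0, 1]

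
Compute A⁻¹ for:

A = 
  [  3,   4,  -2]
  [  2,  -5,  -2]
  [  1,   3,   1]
det(A) = (3)·((-5)(1) - (-2)(3)) - (4)·((2)(1) - (-2)(1)) + (-2)·((2)(3) - (-5)(1))
  = (3)(1) - (4)(4) + (-2)(11)
  = -35
det(A) = -35 ≠ 0, so A is invertible.

Cofactors Cᵢⱼ = (-1)ⁱ⁺ʲ·Mᵢⱼ:
C = 
  [  1,  -4,  11]
  [-10,   5,  -5]
  [-18,   2, -23]

adj(A) = Cᵀ:
adj(A) = 
  [  1, -10, -18]
  [ -4,   5,   2]
  [ 11,  -5, -23]

A⁻¹ = (-1/35) · adj(A):
A⁻¹ = 
  [ -1/35,    2/7,  18/35]
  [  4/35,   -1/7,  -2/35]
  [-11/35,    1/7,  23/35]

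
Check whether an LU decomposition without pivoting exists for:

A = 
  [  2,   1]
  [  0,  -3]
Yes.
A[1,1] = 2 ≠ 0, so Gaussian elimination proceeds without a row swap: multiplier ℓ₂₁ = (0)/(2) = 0, and U[2,2] = -3 - (0)(1) = -3.
L = 
  [  1,   0]
  [  0,   1]
U = 
  [  2,   1]
  [  0,  -3]
Check row 2 of LU: [(0)(2), (0)(1) + (-3)] = [0, -3] = row 2 of A ✓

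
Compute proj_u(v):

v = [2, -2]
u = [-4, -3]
v·u = (2)(-4) + (-2)(-3) = -2
u·u = (-4)² + (-3)² = 25
proj_u(v) = (v·u / u·u) × u = (-2/25) × u

proj_u(v) = [8/25, 6/25]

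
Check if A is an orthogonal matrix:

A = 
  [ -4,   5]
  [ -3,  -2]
No

AᵀA = 
  [ 25, -14]
  [-14,  29]
≠ I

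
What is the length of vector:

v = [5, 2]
5.385

||v||₂ = √((5)² + (2)²) = √29 = 5.385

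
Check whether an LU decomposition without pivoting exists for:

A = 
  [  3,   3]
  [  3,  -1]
Yes.
A[1,1] = 3 ≠ 0, so Gaussian elimination proceeds without a row swap: multiplier ℓ₂₁ = (3)/(3) = 1, and U[2,2] = -1 - (1)(3) = -4.
L = 
  [  1,   0]
  [  1,   1]
U = 
  [  3,   3]
  [  0,  -4]
Check row 2 of LU: [(1)(3), (1)(3) + (-4)] = [3, -1] = row 2 of A ✓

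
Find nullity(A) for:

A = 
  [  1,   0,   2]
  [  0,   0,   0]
nullity(A) = 2

Row reduce:
(no row operations needed)
REF = 
  [  1,   0,   2]
  [  0,   0,   0]
Pivot columns: 1 → 1 pivot.
rank(A) = 1, so nullity(A) = 3 - 1 = 2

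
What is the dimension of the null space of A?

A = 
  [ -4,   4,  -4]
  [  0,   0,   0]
nullity(A) = 2

Row reduce:
(no row operations needed)
REF = 
  [ -4,   4,  -4]
  [  0,   0,   0]
Pivot columns: 1 → 1 pivot.
rank(A) = 1, so nullity(A) = 3 - 1 = 2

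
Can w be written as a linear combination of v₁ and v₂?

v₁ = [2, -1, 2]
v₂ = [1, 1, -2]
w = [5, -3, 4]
No

Form the augmented matrix and row-reduce:
[v₁|v₂|w] = 
  [  2,   1,   5]
  [ -1,   1,  -3]
  [  2,  -2,   4]
R2 → R2 + (1/2)·R1
R3 → R3 - (1)·R1
R3 → R3 + (2)·R2
REF = 
  [   2,    1,    5]
  [   0,  3/2, -1/2]
  [   0,    0,   -2]

Row 3 reads [0 0 | -2], i.e. 0 = -2, so the system is inconsistent and w ∉ span{v₁, v₂}.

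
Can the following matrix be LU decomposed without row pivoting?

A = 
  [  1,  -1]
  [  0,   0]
Yes.
A[1,1] = 1 ≠ 0, so Gaussian elimination proceeds without a row swap: multiplier ℓ₂₁ = (0)/(1) = 0, and U[2,2] = 0 - (0)(-1) = 0.
L = 
  [  1,   0]
  [  0,   1]
U = 
  [  1,  -1]
  [  0,   0]
Check row 2 of LU: [(0)(1), (0)(-1) + 0] = [0, 0] = row 2 of A ✓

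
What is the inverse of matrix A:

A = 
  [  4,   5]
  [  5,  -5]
det(A) = (4)(-5) - (5)(5) = -45
For a 2×2 matrix, A⁻¹ = (1/det(A)) · [[d, -b], [-c, a]]
    = (-1/45) · [[-5, -5], [-5, 4]]

A⁻¹ = 
  [  1/9,   1/9]
  [  1/9, -4/45]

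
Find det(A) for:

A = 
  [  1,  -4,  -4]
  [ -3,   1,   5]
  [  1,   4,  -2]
34

Cofactor expansion along row 1:
det(A) = (1)·((1)(-2) - (5)(4)) - (-4)·((-3)(-2) - (5)(1)) + (-4)·((-3)(4) - (1)(1))
  = (1)(-22) - (-4)(1) + (-4)(-13)
  = 34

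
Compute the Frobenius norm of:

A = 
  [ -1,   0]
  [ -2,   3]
||A||_F = 3.742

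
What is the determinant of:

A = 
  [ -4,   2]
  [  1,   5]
-22

For a 2×2 matrix, det = ad - bc = (-4)(5) - (2)(1) = -22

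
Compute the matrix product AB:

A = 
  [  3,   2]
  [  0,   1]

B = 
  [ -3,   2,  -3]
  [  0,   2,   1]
AB = 
  [ -9,  10,  -7]
  [  0,   2,   1]

A is 2×2 and B is 2×3, so AB is 2×3. Each entry is (row of A)·(column of B):
AB[1,1] = (3)(-3) + (2)(0) = -9
AB[1,2] = (3)(2) + (2)(2) = 10
AB[1,3] = (3)(-3) + (2)(1) = -7
AB[2,1] = (0)(-3) + (1)(0) = 0
AB[2,2] = (0)(2) + (1)(2) = 2
AB[2,3] = (0)(-3) + (1)(1) = 1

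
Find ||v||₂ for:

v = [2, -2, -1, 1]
3.162

||v||₂ = √((2)² + (-2)² + (-1)² + (1)²) = √10 = 3.162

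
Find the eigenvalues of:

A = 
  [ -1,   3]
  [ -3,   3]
λ = 1 + i√5, 1 - i√5  (≈ 1 + 2.236i, 1 - 2.236i)

tr(A) = 2, det(A) = 6
Characteristic polynomial: λ² - tr(A)λ + det(A) = λ² - 2λ + 6
λ² - 2λ + 6 = 0  ⇒  λ = (2 ± √((-2)² - 4·(6)))/2 = (2 ± √(-20))/2
  = 1 + i√5,  1 - i√5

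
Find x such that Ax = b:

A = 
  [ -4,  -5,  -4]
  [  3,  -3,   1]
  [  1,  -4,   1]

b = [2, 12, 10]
Row reduce the augmented matrix [A|b]:
R2 → R2 + (3/4)·R1
R3 → R3 + (1/4)·R1
R3 → R3 - (7/9)·R2
REF = 
  [   -4,    -5,    -4,     2]
  [    0, -27/4,    -2,  27/2]
  [    0,     0,  14/9,     0]

Back-substitution:
x₃ = 0 / (14/9) = 0
x₂ = (27/2 - (-2)(0)) / (-27/4) = -2
x₁ = (2 - (-5)(-2) - (-4)(0)) / (-4) = 2

x = [2, -2, 0]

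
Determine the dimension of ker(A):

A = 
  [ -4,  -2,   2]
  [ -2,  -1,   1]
nullity(A) = 2

Row reduce:
R2 → R2 - (1/2)·R1
REF = 
  [ -4,  -2,   2]
  [  0,   0,   0]
Pivot columns: 1 → 1 pivot.
rank(A) = 1, so nullity(A) = 3 - 1 = 2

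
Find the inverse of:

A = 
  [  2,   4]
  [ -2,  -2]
det(A) = (2)(-2) - (4)(-2) = 4
For a 2×2 matrix, A⁻¹ = (1/det(A)) · [[d, -b], [-c, a]]
    = (1/4) · [[-2, -4], [2, 2]]

A⁻¹ = 
  [-1/2,   -1]
  [ 1/2,  1/2]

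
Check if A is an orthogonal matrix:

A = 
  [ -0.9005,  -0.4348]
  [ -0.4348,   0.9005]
Yes

AᵀA = 
  [  1,   0]
  [  0,   1]
≈ I (equal to I up to the 4-dp rounding of the entries)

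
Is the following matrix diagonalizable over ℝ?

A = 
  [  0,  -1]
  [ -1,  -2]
Yes

tr(A) = -2, det(A) = -1
Characteristic polynomial: λ² - tr(A)λ + det(A) = λ² + 2λ - 1
λ² + 2λ - 1 = 0  ⇒  λ = (-2 ± √((2)² - 4·(-1)))/2 = (-2 ± √(8))/2
  = -1 + √2,  -1 - √2
Eigenvalues: -1 + √2, -1 - √2  (≈ 0.4142, -2.414)
The two irrational eigenvalues are distinct (simple), so each has alg. mult. = geom. mult. = 1.
Sum of geometric multiplicities equals n, so A has n independent eigenvectors.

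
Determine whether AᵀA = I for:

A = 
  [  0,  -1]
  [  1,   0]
Yes

AᵀA = 
  [  1,   0]
  [  0,   1]
= I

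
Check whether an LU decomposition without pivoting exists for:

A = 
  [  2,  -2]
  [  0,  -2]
Yes.
A[1,1] = 2 ≠ 0, so Gaussian elimination proceeds without a row swap: multiplier ℓ₂₁ = (0)/(2) = 0, and U[2,2] = -2 - (0)(-2) = -2.
L = 
  [  1,   0]
  [  0,   1]
U = 
  [  2,  -2]
  [  0,  -2]
Check row 2 of LU: [(0)(2), (0)(-2) + (-2)] = [0, -2] = row 2 of A ✓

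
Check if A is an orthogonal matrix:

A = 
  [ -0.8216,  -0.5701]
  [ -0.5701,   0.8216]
Yes

AᵀA = 
  [  1,   0]
  [  0,   1]
≈ I (equal to I up to the 4-dp rounding of the entries)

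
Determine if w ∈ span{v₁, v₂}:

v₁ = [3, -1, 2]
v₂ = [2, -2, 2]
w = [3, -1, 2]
Yes

Form the augmented matrix and row-reduce:
[v₁|v₂|w] = 
  [  3,   2,   3]
  [ -1,  -2,  -1]
  [  2,   2,   2]
R2 → R2 + (1/3)·R1
R3 → R3 - (2/3)·R1
R3 → R3 + (1/2)·R2
REF = 
  [   3,    2,    3]
  [   0, -4/3,    0]
  [   0,    0,    0]

No row of the form [0 0 | nonzero], so the system is consistent. Back-substitution gives c₁ = 1, c₂ = 0: w = (1)·v₁ + (0)·v₂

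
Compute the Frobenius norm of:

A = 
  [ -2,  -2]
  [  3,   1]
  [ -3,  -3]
||A||_F = 6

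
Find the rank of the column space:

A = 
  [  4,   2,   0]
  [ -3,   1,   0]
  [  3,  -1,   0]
dim(Col(A)) = 2

Row reduce:
R2 → R2 + (3/4)·R1
R3 → R3 - (3/4)·R1
R3 → R3 + (1)·R2
REF = 
  [  4,   2,   0]
  [  0, 5/2,   0]
  [  0,   0,   0]
Pivot columns: 1, 2 → 2 pivots.
dim(Col(A)) = number of pivot columns = 2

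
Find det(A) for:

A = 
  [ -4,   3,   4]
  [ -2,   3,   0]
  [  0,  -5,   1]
34

Cofactor expansion along row 1:
det(A) = (-4)·((3)(1) - (0)(-5)) - (3)·((-2)(1) - (0)(0)) + (4)·((-2)(-5) - (3)(0))
  = (-4)(3) - (3)(-2) + (4)(10)
  = 34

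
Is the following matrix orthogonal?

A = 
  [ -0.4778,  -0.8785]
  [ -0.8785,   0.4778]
Yes

AᵀA = 
  [  1.0001,   0]
  [  0,   1.0001]
≈ I (equal to I up to the 4-dp rounding of the entries)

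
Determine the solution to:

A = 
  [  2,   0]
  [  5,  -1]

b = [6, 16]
x = [3, -1]

Row reduce the augmented matrix [A|b]:
R2 → R2 - (5/2)·R1
REF = 
  [  2,   0,   6]
  [  0,  -1,   1]

Back-substitution:
x₂ = 1 / (-1) = -1
x₁ = (6 - (0)(-1)) / 2 = 3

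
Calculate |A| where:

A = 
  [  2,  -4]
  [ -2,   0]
For a 2×2 matrix, det = ad - bc = (2)(0) - (-4)(-2) = -8

det(A) = -8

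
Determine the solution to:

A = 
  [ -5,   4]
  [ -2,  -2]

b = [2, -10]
x = [2, 3]

Row reduce the augmented matrix [A|b]:
R2 → R2 - (2/5)·R1
REF = 
  [   -5,     4,     2]
  [    0, -18/5, -54/5]

Back-substitution:
x₂ = (-54/5) / (-18/5) = 3
x₁ = (2 - (4)(3)) / (-5) = 2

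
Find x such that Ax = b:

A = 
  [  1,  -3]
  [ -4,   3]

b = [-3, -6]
Row reduce the augmented matrix [A|b]:
R2 → R2 + (4)·R1
REF = 
  [  1,  -3,  -3]
  [  0,  -9, -18]

Back-substitution:
x₂ = (-18) / (-9) = 2
x₁ = (-3 - (-3)(2)) / 1 = 3

x = [3, 2]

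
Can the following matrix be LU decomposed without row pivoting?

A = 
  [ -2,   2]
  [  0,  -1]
Yes.
A[1,1] = -2 ≠ 0, so Gaussian elimination proceeds without a row swap: multiplier ℓ₂₁ = (0)/(-2) = 0, and U[2,2] = -1 - (0)(2) = -1.
L = 
  [  1,   0]
  [  0,   1]
U = 
  [ -2,   2]
  [  0,  -1]
Check row 2 of LU: [(0)(-2), (0)(2) + (-1)] = [0, -1] = row 2 of A ✓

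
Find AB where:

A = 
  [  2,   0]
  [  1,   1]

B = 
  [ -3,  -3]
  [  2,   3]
A is 2×2 and B is 2×2, so AB is 2×2. Each entry is (row of A)·(column of B):
AB[1,1] = (2)(-3) + (0)(2) = -6
AB[1,2] = (2)(-3) + (0)(3) = -6
AB[2,1] = (1)(-3) + (1)(2) = -1
AB[2,2] = (1)(-3) + (1)(3) = 0

AB = 
  [ -6,  -6]
  [ -1,   0]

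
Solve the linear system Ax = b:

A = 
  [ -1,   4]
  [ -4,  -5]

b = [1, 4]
x = [-1, 0]

Row reduce the augmented matrix [A|b]:
R2 → R2 - (4)·R1
REF = 
  [ -1,   4,   1]
  [  0, -21,   0]

Back-substitution:
x₂ = 0 / (-21) = 0
x₁ = (1 - (4)(0)) / (-1) = -1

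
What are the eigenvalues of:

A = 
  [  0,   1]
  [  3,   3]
tr(A) = 3, det(A) = -3
Characteristic polynomial: λ² - tr(A)λ + det(A) = λ² - 3λ - 3
λ² - 3λ - 3 = 0  ⇒  λ = (3 ± √((-3)² - 4·(-3)))/2 = (3 ± √(21))/2
  = (3 + √21)/2,  (3 - √21)/2

λ = (3 + √21)/2, (3 - √21)/2  (≈ 3.791, -0.7913)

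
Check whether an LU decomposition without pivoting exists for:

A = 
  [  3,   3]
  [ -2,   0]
Yes.
A[1,1] = 3 ≠ 0, so Gaussian elimination proceeds without a row swap: multiplier ℓ₂₁ = (-2)/(3) = -2/3, and U[2,2] = 0 - (-2/3)(3) = 2.
L = 
  [   1,    0]
  [-2/3,    1]
U = 
  [  3,   3]
  [  0,   2]
Check row 2 of LU: [(-2/3)(3), (-2/3)(3) + 2] = [-2, 0] = row 2 of A ✓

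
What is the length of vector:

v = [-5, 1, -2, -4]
6.782

||v||₂ = √((-5)² + (1)² + (-2)² + (-4)²) = √46 = 6.782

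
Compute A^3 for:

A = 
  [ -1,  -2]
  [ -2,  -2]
A^3 = 
  [-17, -22]
  [-22, -28]

A² = A·A:
A²[1,1] = (-1)(-1) + (-2)(-2) = 5
A²[1,2] = (-1)(-2) + (-2)(-2) = 6
A²[2,1] = (-2)(-1) + (-2)(-2) = 6
A²[2,2] = (-2)(-2) + (-2)(-2) = 8
A² = 
  [  5,   6]
  [  6,   8]

A^3 = A^2·A:
A^3[1,1] = (5)(-1) + (6)(-2) = -17
A^3[1,2] = (5)(-2) + (6)(-2) = -22
A^3[2,1] = (6)(-1) + (8)(-2) = -22
A^3[2,2] = (6)(-2) + (8)(-2) = -28
A^3 = 
  [-17, -22]
  [-22, -28]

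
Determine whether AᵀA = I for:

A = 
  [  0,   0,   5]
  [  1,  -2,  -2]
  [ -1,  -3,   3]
No

AᵀA = 
  [  2,   1,  -5]
  [  1,  13,  -5]
  [ -5,  -5,  38]
≠ I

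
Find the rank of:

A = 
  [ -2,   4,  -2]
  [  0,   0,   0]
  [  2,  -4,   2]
rank(A) = 1

Row reduce:
R3 → R3 + (1)·R1
REF = 
  [ -2,   4,  -2]
  [  0,   0,   0]
  [  0,   0,   0]
Pivot columns: 1 → 1 pivot.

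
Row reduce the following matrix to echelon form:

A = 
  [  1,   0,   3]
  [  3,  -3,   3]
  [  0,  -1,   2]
Row operations:
R2 → R2 - (3)·R1
R3 → R3 - (1/3)·R2

Resulting echelon form:
REF = 
  [  1,   0,   3]
  [  0,  -3,  -6]
  [  0,   0,   4]

Rank = 3 (number of non-zero pivot rows).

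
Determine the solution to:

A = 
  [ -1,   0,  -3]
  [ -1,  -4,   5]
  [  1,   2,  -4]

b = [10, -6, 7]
x = [-1, -2, -3]

Row reduce the augmented matrix [A|b]:
R2 → R2 - (1)·R1
R3 → R3 + (1)·R1
R3 → R3 + (1/2)·R2
REF = 
  [ -1,   0,  -3,  10]
  [  0,  -4,   8, -16]
  [  0,   0,  -3,   9]

Back-substitution:
x₃ = 9 / (-3) = -3
x₂ = (-16 - (8)(-3)) / (-4) = -2
x₁ = (10 - (0)(-2) - (-3)(-3)) / (-1) = -1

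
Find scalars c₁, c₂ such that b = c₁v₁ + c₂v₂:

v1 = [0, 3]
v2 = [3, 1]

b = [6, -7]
c1 = -3, c2 = 2

b = -3·v1 + 2·v2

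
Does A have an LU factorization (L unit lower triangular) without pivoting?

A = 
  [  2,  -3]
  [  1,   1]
Yes.
A[1,1] = 2 ≠ 0, so Gaussian elimination proceeds without a row swap: multiplier ℓ₂₁ = (1)/(2) = 1/2, and U[2,2] = 1 - (1/2)(-3) = 5/2.
L = 
  [  1,   0]
  [1/2,   1]
U = 
  [  2,  -3]
  [  0, 5/2]
Check row 2 of LU: [(1/2)(2), (1/2)(-3) + (5/2)] = [1, 1] = row 2 of A ✓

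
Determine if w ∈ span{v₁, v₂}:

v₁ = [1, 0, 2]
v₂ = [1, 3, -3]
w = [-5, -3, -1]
No

Form the augmented matrix and row-reduce:
[v₁|v₂|w] = 
  [  1,   1,  -5]
  [  0,   3,  -3]
  [  2,  -3,  -1]
R3 → R3 - (2)·R1
R3 → R3 + (5/3)·R2
REF = 
  [  1,   1,  -5]
  [  0,   3,  -3]
  [  0,   0,   4]

Row 3 reads [0 0 | 4], i.e. 0 = 4, so the system is inconsistent and w ∉ span{v₁, v₂}.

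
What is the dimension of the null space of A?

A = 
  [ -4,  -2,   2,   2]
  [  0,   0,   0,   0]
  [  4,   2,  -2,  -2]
nullity(A) = 3

Row reduce:
R3 → R3 + (1)·R1
REF = 
  [ -4,  -2,   2,   2]
  [  0,   0,   0,   0]
  [  0,   0,   0,   0]
Pivot columns: 1 → 1 pivot.
rank(A) = 1, so nullity(A) = 4 - 1 = 3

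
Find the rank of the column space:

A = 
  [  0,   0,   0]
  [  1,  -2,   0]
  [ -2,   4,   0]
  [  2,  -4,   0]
Row reduce:
Swap R1 ↔ R2
R3 → R3 + (2)·R1
R4 → R4 - (2)·R1
REF = 
  [  1,  -2,   0]
  [  0,   0,   0]
  [  0,   0,   0]
  [  0,   0,   0]
Pivot columns: 1 → 1 pivot.
dim(Col(A)) = number of pivot columns = 1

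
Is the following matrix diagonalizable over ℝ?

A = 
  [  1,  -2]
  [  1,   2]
No

tr(A) = 3, det(A) = 4
Characteristic polynomial: λ² - tr(A)λ + det(A) = λ² - 3λ + 4
λ² - 3λ + 4 = 0  ⇒  λ = (3 ± √((-3)² - 4·(4)))/2 = (3 ± √(-7))/2
  = (3 + i√7)/2,  (3 - i√7)/2
Eigenvalues: (3 + i√7)/2, (3 - i√7)/2  (≈ 1.5 + 1.323i, 1.5 - 1.323i)
Has complex eigenvalues (not diagonalizable over ℝ).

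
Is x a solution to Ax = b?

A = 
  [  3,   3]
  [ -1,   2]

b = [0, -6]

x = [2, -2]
Yes

Ax = [0, -6] = b ✓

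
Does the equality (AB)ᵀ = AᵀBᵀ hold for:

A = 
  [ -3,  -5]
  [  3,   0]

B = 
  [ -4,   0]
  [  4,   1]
No

(AB)ᵀ = 
  [ -8, -12]
  [ -5,   0]

AᵀBᵀ = 
  [ 12,  -9]
  [ 20, -20]

The two matrices differ, so (AB)ᵀ ≠ AᵀBᵀ in general. The correct identity is (AB)ᵀ = BᵀAᵀ.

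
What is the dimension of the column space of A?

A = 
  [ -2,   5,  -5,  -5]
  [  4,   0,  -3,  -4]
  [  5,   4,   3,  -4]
dim(Col(A)) = 3

Row reduce:
R2 → R2 + (2)·R1
R3 → R3 + (5/2)·R1
R3 → R3 - (33/20)·R2
REF = 
  [    -2,      5,     -5,     -5]
  [     0,     10,    -13,    -14]
  [     0,      0, 239/20,   33/5]
Pivot columns: 1, 2, 3 → 3 pivots.
dim(Col(A)) = number of pivot columns = 3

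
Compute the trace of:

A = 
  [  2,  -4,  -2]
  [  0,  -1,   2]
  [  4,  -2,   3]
4

tr(A) = 2 + -1 + 3 = 4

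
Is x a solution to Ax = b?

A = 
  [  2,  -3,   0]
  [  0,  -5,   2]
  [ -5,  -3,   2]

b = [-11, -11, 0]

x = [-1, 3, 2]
Yes

Ax = [-11, -11, 0] = b ✓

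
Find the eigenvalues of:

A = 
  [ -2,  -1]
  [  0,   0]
tr(A) = -2, det(A) = 0
Characteristic polynomial: λ² - tr(A)λ + det(A) = λ² + 2λ
λ² + 2λ = λ(λ + 2)

λ = 0, -2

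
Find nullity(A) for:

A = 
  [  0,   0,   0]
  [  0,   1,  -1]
nullity(A) = 2

Row reduce:
Swap R1 ↔ R2
REF = 
  [  0,   1,  -1]
  [  0,   0,   0]
Pivot columns: 2 → 1 pivot.
rank(A) = 1, so nullity(A) = 3 - 1 = 2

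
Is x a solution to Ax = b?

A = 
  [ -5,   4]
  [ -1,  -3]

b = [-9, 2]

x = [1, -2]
No

Ax = [-13, 5] ≠ b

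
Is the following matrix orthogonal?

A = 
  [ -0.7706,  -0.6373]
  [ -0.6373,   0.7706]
Yes

AᵀA = 
  [  1,   0]
  [  0,   1]
≈ I (equal to I up to the 4-dp rounding of the entries)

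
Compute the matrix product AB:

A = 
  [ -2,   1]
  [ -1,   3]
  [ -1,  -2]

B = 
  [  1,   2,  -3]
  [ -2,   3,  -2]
A is 3×2 and B is 2×3, so AB is 3×3. Each entry is (row of A)·(column of B):
AB[1,1] = (-2)(1) + (1)(-2) = -4
AB[1,2] = (-2)(2) + (1)(3) = -1
AB[1,3] = (-2)(-3) + (1)(-2) = 4
AB[2,1] = (-1)(1) + (3)(-2) = -7
AB[2,2] = (-1)(2) + (3)(3) = 7
AB[2,3] = (-1)(-3) + (3)(-2) = -3
AB[3,1] = (-1)(1) + (-2)(-2) = 3
AB[3,2] = (-1)(2) + (-2)(3) = -8
AB[3,3] = (-1)(-3) + (-2)(-2) = 7

AB = 
  [ -4,  -1,   4]
  [ -7,   7,  -3]
  [  3,  -8,   7]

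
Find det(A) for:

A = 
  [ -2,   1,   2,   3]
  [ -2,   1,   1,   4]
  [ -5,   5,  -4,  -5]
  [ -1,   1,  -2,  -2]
Cofactor expansion along row 1: det(A) = a₁₁M₁₁ - a₁₂M₁₂ + a₁₃M₁₃ - a₁₄M₁₄

M₁₁ = det[[1, 1, 4]; [5, -4, -5]; [1, -2, -2]]
  = (1)·((-4)(-2) - (-5)(-2)) - (1)·((5)(-2) - (-5)(1)) + (4)·((5)(-2) - (-4)(1))
  = (1)(-2) - (1)(-5) + (4)(-6)
  = -21
M₁₂ = det[[-2, 1, 4]; [-5, -4, -5]; [-1, -2, -2]]
  = (-2)·((-4)(-2) - (-5)(-2)) - (1)·((-5)(-2) - (-5)(-1)) + (4)·((-5)(-2) - (-4)(-1))
  = (-2)(-2) - (1)(5) + (4)(6)
  = 23
M₁₃ = det[[-2, 1, 4]; [-5, 5, -5]; [-1, 1, -2]]
  = (-2)·((5)(-2) - (-5)(1)) - (1)·((-5)(-2) - (-5)(-1)) + (4)·((-5)(1) - (5)(-1))
  = (-2)(-5) - (1)(5) + (4)(0)
  = 5
M₁₄ = det[[-2, 1, 1]; [-5, 5, -4]; [-1, 1, -2]]
  = (-2)·((5)(-2) - (-4)(1)) - (1)·((-5)(-2) - (-4)(-1)) + (1)·((-5)(1) - (5)(-1))
  = (-2)(-6) - (1)(6) + (1)(0)
  = 6

det(A) = (-2)(-21) - (1)(23) + (2)(5) - (3)(6) = 11

det(A) = 11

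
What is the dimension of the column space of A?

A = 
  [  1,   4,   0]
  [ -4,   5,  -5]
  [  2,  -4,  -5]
dim(Col(A)) = 3

Row reduce:
R2 → R2 + (4)·R1
R3 → R3 - (2)·R1
R3 → R3 + (4/7)·R2
REF = 
  [    1,     4,     0]
  [    0,    21,    -5]
  [    0,     0, -55/7]
Pivot columns: 1, 2, 3 → 3 pivots.
dim(Col(A)) = number of pivot columns = 3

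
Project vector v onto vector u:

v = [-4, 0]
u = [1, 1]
v·u = (-4)(1) + (0)(1) = -4
u·u = (1)² + (1)² = 2
proj_u(v) = (v·u / u·u) × u = (-4/2) × u = (-2) × u

proj_u(v) = [-2, -2]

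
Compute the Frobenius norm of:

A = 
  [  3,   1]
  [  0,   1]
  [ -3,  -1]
||A||_F = 4.583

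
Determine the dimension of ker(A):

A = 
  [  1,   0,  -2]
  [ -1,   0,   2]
nullity(A) = 2

Row reduce:
R2 → R2 + (1)·R1
REF = 
  [  1,   0,  -2]
  [  0,   0,   0]
Pivot columns: 1 → 1 pivot.
rank(A) = 1, so nullity(A) = 3 - 1 = 2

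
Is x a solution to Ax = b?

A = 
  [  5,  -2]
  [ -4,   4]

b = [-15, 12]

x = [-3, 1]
No

Ax = [-17, 16] ≠ b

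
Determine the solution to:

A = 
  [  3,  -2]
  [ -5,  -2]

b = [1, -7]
Row reduce the augmented matrix [A|b]:
R2 → R2 + (5/3)·R1
REF = 
  [    3,    -2,     1]
  [    0, -16/3, -16/3]

Back-substitution:
x₂ = (-16/3) / (-16/3) = 1
x₁ = (1 - (-2)(1)) / 3 = 1

x = [1, 1]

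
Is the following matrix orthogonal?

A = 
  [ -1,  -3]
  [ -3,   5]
No

AᵀA = 
  [ 10, -12]
  [-12,  34]
≠ I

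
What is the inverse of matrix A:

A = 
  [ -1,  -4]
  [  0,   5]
det(A) = (-1)(5) - (-4)(0) = -5
For a 2×2 matrix, A⁻¹ = (1/det(A)) · [[d, -b], [-c, a]]
    = (-1/5) · [[5, 4], [0, -1]]

A⁻¹ = 
  [  -1, -4/5]
  [   0,  1/5]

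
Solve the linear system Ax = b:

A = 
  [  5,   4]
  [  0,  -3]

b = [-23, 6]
Row reduce the augmented matrix [A|b]:
(already in echelon form)
REF = 
  [  5,   4, -23]
  [  0,  -3,   6]

Back-substitution:
x₂ = 6 / (-3) = -2
x₁ = (-23 - (4)(-2)) / 5 = -3

x = [-3, -2]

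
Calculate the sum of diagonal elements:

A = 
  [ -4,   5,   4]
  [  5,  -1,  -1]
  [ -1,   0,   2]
-3

tr(A) = -4 + -1 + 2 = -3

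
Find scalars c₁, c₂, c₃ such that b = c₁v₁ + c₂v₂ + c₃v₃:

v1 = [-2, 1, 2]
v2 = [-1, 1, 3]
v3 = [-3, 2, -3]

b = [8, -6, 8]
c1 = 1, c2 = -1, c3 = -3

b = 1·v1 + -1·v2 + -3·v3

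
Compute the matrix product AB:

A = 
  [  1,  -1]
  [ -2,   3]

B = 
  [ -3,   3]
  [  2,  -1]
A is 2×2 and B is 2×2, so AB is 2×2. Each entry is (row of A)·(column of B):
AB[1,1] = (1)(-3) + (-1)(2) = -5
AB[1,2] = (1)(3) + (-1)(-1) = 4
AB[2,1] = (-2)(-3) + (3)(2) = 12
AB[2,2] = (-2)(3) + (3)(-1) = -9

AB = 
  [ -5,   4]
  [ 12,  -9]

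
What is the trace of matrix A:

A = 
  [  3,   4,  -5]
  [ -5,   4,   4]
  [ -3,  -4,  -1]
6

tr(A) = 3 + 4 + -1 = 6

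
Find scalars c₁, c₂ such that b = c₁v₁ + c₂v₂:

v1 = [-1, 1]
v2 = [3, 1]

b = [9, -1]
c1 = -3, c2 = 2

b = -3·v1 + 2·v2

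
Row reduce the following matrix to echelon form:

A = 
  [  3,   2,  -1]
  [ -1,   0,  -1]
Row operations:
R2 → R2 + (1/3)·R1

Resulting echelon form:
REF = 
  [   3,    2,   -1]
  [   0,  2/3, -4/3]

Rank = 2 (number of non-zero pivot rows).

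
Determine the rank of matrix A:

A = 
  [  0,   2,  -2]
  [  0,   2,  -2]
Row reduce:
R2 → R2 - (1)·R1
REF = 
  [  0,   2,  -2]
  [  0,   0,   0]
Pivot columns: 2 → 1 pivot.

rank(A) = 1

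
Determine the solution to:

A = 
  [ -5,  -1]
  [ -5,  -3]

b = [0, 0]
x = [0, 0]

Row reduce the augmented matrix [A|b]:
R2 → R2 - (1)·R1
REF = 
  [ -5,  -1,   0]
  [  0,  -2,   0]

Back-substitution:
x₂ = 0 / (-2) = 0
x₁ = (0 - (-1)(0)) / (-5) = 0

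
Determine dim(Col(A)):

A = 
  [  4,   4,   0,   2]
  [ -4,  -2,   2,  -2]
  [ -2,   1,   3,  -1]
dim(Col(A)) = 2

Row reduce:
R2 → R2 + (1)·R1
R3 → R3 + (1/2)·R1
R3 → R3 - (3/2)·R2
REF = 
  [  4,   4,   0,   2]
  [  0,   2,   2,   0]
  [  0,   0,   0,   0]
Pivot columns: 1, 2 → 2 pivots.
dim(Col(A)) = number of pivot columns = 2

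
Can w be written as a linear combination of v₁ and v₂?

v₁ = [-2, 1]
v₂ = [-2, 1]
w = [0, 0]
Yes

Form the augmented matrix and row-reduce:
[v₁|v₂|w] = 
  [ -2,  -2,   0]
  [  1,   1,   0]
R2 → R2 + (1/2)·R1
REF = 
  [ -2,  -2,   0]
  [  0,   0,   0]

No row of the form [0 0 | nonzero], so the system is consistent. Back-substitution gives c₁ = 0, c₂ = 0: w = (0)·v₁ + (0)·v₂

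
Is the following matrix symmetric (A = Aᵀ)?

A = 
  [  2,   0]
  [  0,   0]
Yes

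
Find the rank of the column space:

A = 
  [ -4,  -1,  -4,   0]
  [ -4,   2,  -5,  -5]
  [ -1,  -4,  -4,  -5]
Row reduce:
R2 → R2 - (1)·R1
R3 → R3 - (1/4)·R1
R3 → R3 + (5/4)·R2
REF = 
  [   -4,    -1,    -4,     0]
  [    0,     3,    -1,    -5]
  [    0,     0, -17/4, -45/4]
Pivot columns: 1, 2, 3 → 3 pivots.
dim(Col(A)) = number of pivot columns = 3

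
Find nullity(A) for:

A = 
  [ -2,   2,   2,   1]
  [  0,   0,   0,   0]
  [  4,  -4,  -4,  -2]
nullity(A) = 3

Row reduce:
R3 → R3 + (2)·R1
REF = 
  [ -2,   2,   2,   1]
  [  0,   0,   0,   0]
  [  0,   0,   0,   0]
Pivot columns: 1 → 1 pivot.
rank(A) = 1, so nullity(A) = 4 - 1 = 3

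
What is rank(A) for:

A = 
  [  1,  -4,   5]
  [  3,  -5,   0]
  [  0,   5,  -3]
Row reduce:
R2 → R2 - (3)·R1
R3 → R3 - (5/7)·R2
REF = 
  [   1,   -4,    5]
  [   0,    7,  -15]
  [   0,    0, 54/7]
Pivot columns: 1, 2, 3 → 3 pivots.

rank(A) = 3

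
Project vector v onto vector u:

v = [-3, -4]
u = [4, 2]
proj_u(v) = [-4, -2]

v·u = (-3)(4) + (-4)(2) = -20
u·u = (4)² + (2)² = 20
proj_u(v) = (v·u / u·u) × u = (-20/20) × u = (-1) × u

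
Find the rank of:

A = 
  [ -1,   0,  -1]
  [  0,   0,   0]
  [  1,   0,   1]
rank(A) = 1

Row reduce:
R3 → R3 + (1)·R1
REF = 
  [ -1,   0,  -1]
  [  0,   0,   0]
  [  0,   0,   0]
Pivot columns: 1 → 1 pivot.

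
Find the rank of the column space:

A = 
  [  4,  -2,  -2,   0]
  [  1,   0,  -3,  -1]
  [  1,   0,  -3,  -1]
dim(Col(A)) = 2

Row reduce:
R2 → R2 - (1/4)·R1
R3 → R3 - (1/4)·R1
R3 → R3 - (1)·R2
REF = 
  [   4,   -2,   -2,    0]
  [   0,  1/2, -5/2,   -1]
  [   0,    0,    0,    0]
Pivot columns: 1, 2 → 2 pivots.
dim(Col(A)) = number of pivot columns = 2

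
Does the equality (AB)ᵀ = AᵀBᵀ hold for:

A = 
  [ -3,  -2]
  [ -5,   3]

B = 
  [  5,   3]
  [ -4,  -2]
No

(AB)ᵀ = 
  [ -7, -37]
  [ -5, -21]

AᵀBᵀ = 
  [-30,  22]
  [ -1,   2]

The two matrices differ, so (AB)ᵀ ≠ AᵀBᵀ in general. The correct identity is (AB)ᵀ = BᵀAᵀ.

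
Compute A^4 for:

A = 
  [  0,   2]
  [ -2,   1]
A^4 = 
  [ 12, -14]
  [ 14,   5]

A² = A·A:
A²[1,1] = (0)(0) + (2)(-2) = -4
A²[1,2] = (0)(2) + (2)(1) = 2
A²[2,1] = (-2)(0) + (1)(-2) = -2
A²[2,2] = (-2)(2) + (1)(1) = -3
A² = 
  [ -4,   2]
  [ -2,  -3]

A^3 = A^2·A:
A^3[1,1] = (-4)(0) + (2)(-2) = -4
A^3[1,2] = (-4)(2) + (2)(1) = -6
A^3[2,1] = (-2)(0) + (-3)(-2) = 6
A^3[2,2] = (-2)(2) + (-3)(1) = -7
A^3 = 
  [ -4,  -6]
  [  6,  -7]

A^4 = A^3·A:
A^4[1,1] = (-4)(0) + (-6)(-2) = 12
A^4[1,2] = (-4)(2) + (-6)(1) = -14
A^4[2,1] = (6)(0) + (-7)(-2) = 14
A^4[2,2] = (6)(2) + (-7)(1) = 5
A^4 = 
  [ 12, -14]
  [ 14,   5]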